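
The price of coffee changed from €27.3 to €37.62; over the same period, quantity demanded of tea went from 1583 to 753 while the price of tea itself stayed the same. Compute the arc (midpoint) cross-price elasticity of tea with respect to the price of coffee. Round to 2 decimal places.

-2.24

ΔQ_A = 753 − 1583 = -830; ΔP_B = 37.62 − 27.3 = 10.32.
Midpoints: Q̄_A = 1168.0, P̄_B = 32.46.
ε = (ΔQ_A/Q̄_A)/(ΔP_B/P̄_B) = (-830/1168.0)/(10.32/32.46) ≈ -2.24.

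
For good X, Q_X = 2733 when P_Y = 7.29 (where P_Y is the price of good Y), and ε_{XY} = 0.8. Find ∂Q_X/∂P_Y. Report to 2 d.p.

ε = (∂Q_X/∂P_Y)·(P_Y/Q_X) ⇒ ∂Q_X/∂P_Y = ε·Q_X/P_Y = 0.8 × 2733/7.29 ≈ 299.92.

299.92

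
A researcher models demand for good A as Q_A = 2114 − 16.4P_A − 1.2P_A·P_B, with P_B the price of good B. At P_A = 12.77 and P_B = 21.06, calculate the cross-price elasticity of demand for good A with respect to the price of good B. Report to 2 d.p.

At P_A = 12.77 and P_B = 21.06: Q_A = 1581.849.
∂Q_A/∂P_B = -1.2P_A = -1.2(12.77) = -15.3240.
ε = (∂Q_A/∂P_B)(P_B/Q_A) = -15.3240 × (21.06/1581.849) ≈ -0.20.

-0.20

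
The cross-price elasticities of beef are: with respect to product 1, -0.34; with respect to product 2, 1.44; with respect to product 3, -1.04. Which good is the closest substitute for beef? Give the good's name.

product 2

Substitutes have ε > 0. Among the positive values, 1.44 (product 2) is largest.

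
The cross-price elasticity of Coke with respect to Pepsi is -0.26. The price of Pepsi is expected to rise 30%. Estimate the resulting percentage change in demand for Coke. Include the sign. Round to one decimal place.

%ΔQ ≈ ε × %ΔP of Pepsi = -0.26 × (30%) = -7.8%.
Demand for Coke falls by about 7.8%.

-7.8%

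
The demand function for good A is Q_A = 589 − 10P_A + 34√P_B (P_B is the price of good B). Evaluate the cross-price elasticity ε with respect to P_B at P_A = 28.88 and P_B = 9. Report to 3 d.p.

At P_A = 28.88 and P_B = 9: Q_A = 402.2.
∂Q_A/∂P_B = 34/(2√P_B) = 34/(2√9) = 5.6667.
ε = (∂Q_A/∂P_B)(P_B/Q_A) = 5.6667 × (9/402.2) ≈ 0.127.

0.127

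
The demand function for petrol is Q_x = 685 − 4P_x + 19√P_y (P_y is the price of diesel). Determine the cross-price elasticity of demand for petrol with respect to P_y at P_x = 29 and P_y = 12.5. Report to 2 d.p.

At P_x = 29 and P_y = 12.5: Q_x = 636.175.
∂Q_x/∂P_y = 19/(2√P_y) = 19/(2√12.5) = 2.6870.
ε = (∂Q_x/∂P_y)(P_y/Q_x) = 2.6870 × (12.5/636.175) ≈ 0.05.
ε > 0: substitutes.

0.05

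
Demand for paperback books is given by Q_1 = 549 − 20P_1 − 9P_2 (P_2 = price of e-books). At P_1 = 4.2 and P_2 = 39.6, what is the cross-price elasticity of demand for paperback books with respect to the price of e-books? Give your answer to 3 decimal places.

At P_1 = 4.2 and P_2 = 39.6: Q_1 = 108.6.
∂Q_1/∂P_2 = -9.
ε = (∂Q_1/∂P_2)(P_2/Q_1) = -9 × (39.6/108.6) ≈ -3.282.

-3.282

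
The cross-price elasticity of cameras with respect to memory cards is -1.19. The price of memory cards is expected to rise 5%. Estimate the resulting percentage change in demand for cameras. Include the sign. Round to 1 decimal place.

-6.0%

%ΔQ ≈ ε × %ΔP of memory cards = -1.19 × (5%) = -6.0%.
Demand for cameras falls by about 6.0%.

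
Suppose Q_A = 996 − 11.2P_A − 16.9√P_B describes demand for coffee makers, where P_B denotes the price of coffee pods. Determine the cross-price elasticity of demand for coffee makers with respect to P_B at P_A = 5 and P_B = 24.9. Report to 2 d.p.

-0.05

At P_A = 5 and P_B = 24.9: Q_A = 855.669.
∂Q_A/∂P_B = -16.9/(2√P_B) = -16.9/(2√24.9) = -1.6934.
ε = (∂Q_A/∂P_B)(P_B/Q_A) = -1.6934 × (24.9/855.669) ≈ -0.05.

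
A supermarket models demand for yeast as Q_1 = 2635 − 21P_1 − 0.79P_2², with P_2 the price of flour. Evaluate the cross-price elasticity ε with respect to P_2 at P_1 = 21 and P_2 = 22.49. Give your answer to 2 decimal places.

-0.45

At P_1 = 21 and P_2 = 22.49: Q_1 = 1794.418.
∂Q_1/∂P_2 = -1.58P_2 = -1.58(22.49) = -35.5342.
ε = (∂Q_1/∂P_2)(P_2/Q_1) = -35.5342 × (22.49/1794.418) ≈ -0.45.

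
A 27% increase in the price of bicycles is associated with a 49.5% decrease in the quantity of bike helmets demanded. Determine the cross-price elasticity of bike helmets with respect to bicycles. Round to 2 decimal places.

-1.83

ε = (%ΔQ of bike helmets) / (%ΔP of bicycles) = (-49.5%) / (27%) ≈ -1.83.
Negative cross-price elasticity: complements.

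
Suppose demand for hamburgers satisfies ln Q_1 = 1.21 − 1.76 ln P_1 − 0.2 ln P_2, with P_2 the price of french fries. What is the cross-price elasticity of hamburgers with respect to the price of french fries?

-0.20

In a log-linear (constant-elasticity) demand function, the coefficient on ln P_2 is the cross-price elasticity.
ε = -0.20. Negative, so hamburgers and french fries are complements.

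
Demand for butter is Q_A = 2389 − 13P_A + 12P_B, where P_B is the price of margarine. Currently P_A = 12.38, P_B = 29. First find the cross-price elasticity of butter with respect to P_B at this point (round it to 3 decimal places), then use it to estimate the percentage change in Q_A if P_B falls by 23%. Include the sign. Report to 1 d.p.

At P_A = 12.38, P_B = 29: Q_A = 2576.06.
∂Q_A/∂P_B = 12.
ε = (∂Q_A/∂P_B)(P_B/Q_A) = 12.0000 × 29/2576.06 ≈ 0.135.
%ΔQ_A ≈ ε × %ΔP_B = 0.135 × (-23%) = -3.1%.

-3.1%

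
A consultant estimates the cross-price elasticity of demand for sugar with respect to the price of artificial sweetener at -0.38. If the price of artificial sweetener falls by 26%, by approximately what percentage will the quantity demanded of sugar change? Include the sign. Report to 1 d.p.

%ΔQ ≈ ε × %ΔP of artificial sweetener = -0.38 × (-26%) = 9.9%.
Demand for sugar rises by about 9.9%.

9.9%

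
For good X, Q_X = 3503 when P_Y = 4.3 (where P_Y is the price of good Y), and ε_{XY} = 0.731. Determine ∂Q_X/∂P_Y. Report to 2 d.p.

595.51

ε = (∂Q_X/∂P_Y)·(P_Y/Q_X) ⇒ ∂Q_X/∂P_Y = ε·Q_X/P_Y = 0.731 × 3503/4.3 ≈ 595.51.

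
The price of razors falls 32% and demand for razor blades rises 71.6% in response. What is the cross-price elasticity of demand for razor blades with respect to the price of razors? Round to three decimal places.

-2.238

ε = (%ΔQ of razor blades) / (%ΔP of razors) = (71.6%) / (-32%) ≈ -2.238.
Negative cross-price elasticity: complements.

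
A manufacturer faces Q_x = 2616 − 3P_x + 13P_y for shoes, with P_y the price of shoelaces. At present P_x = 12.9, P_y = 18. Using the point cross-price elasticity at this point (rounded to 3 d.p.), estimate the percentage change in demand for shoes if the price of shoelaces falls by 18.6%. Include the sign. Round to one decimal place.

At P_x = 12.9, P_y = 18: Q_x = 2811.3.
∂Q_x/∂P_y = 13.
ε = (∂Q_x/∂P_y)(P_y/Q_x) = 13.0000 × 18/2811.3 ≈ 0.083.
%ΔQ_x ≈ ε × %ΔP_y = 0.083 × (-18.6%) = -1.5%.

-1.5%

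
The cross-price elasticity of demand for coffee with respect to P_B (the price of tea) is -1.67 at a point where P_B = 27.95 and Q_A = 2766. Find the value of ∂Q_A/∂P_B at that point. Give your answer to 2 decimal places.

-165.27

ε = (∂Q_A/∂P_B)·(P_B/Q_A) ⇒ ∂Q_A/∂P_B = ε·Q_A/P_B = -1.67 × 2766/27.95 ≈ -165.27.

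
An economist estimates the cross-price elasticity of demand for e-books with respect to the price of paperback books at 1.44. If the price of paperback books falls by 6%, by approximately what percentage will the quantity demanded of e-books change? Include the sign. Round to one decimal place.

%ΔQ ≈ ε × %ΔP of paperback books = 1.44 × (-6%) = -8.6%.

-8.6%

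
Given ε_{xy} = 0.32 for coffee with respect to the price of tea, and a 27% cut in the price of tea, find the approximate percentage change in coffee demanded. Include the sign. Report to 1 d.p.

%ΔQ ≈ ε × %ΔP of tea = 0.32 × (-27%) = -8.6%.

-8.6%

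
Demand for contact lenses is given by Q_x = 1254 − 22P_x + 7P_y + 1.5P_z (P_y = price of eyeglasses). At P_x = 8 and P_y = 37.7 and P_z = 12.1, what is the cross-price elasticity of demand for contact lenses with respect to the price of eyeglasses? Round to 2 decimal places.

At P_x = 8 and P_y = 37.7 and P_z = 12.1: Q_x = 1360.05.
∂Q_x/∂P_y = 7.
ε = (∂Q_x/∂P_y)(P_y/Q_x) = 7 × (37.7/1360.05) ≈ 0.19.

0.19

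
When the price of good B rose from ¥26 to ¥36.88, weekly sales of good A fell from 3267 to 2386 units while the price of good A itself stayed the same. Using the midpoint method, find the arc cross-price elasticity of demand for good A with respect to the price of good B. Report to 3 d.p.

ΔQ_A = 2386 − 3267 = -881; ΔP_B = 36.88 − 26 = 10.88.
Midpoints: Q̄_A = 2826.5, P̄_B = 31.44.
ε = (ΔQ_A/Q̄_A)/(ΔP_B/P̄_B) = (-881/2826.5)/(10.88/31.44) ≈ -0.901.
ε < 0: good A and good B are complements.

-0.901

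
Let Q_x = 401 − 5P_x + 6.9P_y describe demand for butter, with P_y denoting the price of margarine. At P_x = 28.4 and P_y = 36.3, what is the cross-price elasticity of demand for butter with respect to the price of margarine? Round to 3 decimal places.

0.492

At P_x = 28.4 and P_y = 36.3: Q_x = 509.47.
∂Q_x/∂P_y = 6.9.
ε = (∂Q_x/∂P_y)(P_y/Q_x) = 6.9 × (36.3/509.47) ≈ 0.492.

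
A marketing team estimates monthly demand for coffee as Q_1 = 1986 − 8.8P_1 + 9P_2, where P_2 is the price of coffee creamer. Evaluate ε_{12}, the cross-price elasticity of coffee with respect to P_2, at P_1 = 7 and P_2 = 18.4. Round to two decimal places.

At P_1 = 7 and P_2 = 18.4: Q_1 = 2090.
∂Q_1/∂P_2 = 9.
ε = (∂Q_1/∂P_2)(P_2/Q_1) = 9 × (18.4/2090) ≈ 0.08.

0.08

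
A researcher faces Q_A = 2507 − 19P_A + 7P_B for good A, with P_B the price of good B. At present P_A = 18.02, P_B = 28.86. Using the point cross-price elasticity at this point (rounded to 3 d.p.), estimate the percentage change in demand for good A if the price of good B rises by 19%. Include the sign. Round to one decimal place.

1.6%

At P_A = 18.02, P_B = 28.86: Q_A = 2366.64.
∂Q_A/∂P_B = 7.
ε = (∂Q_A/∂P_B)(P_B/Q_A) = 7.0000 × 28.86/2366.64 ≈ 0.085.
%ΔQ_A ≈ ε × %ΔP_B = 0.085 × (19%) = 1.6%.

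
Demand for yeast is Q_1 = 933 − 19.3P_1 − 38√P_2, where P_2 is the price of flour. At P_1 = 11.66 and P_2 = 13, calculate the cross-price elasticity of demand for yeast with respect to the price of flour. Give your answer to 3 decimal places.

At P_1 = 11.66 and P_2 = 13: Q_1 = 570.951.
∂Q_1/∂P_2 = -38/(2√P_2) = -38/(2√13) = -5.2697.
ε = (∂Q_1/∂P_2)(P_2/Q_1) = -5.2697 × (13/570.951) ≈ -0.120.
ε < 0: complements.

-0.120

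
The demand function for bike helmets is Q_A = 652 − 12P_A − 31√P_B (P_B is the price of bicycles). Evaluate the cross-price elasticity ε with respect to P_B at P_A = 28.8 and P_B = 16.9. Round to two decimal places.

At P_A = 28.8 and P_B = 16.9: Q_A = 178.960.
∂Q_A/∂P_B = -31/(2√P_B) = -31/(2√16.9) = -3.7704.
ε = (∂Q_A/∂P_B)(P_B/Q_A) = -3.7704 × (16.9/178.960) ≈ -0.36.
ε < 0: complements.

-0.36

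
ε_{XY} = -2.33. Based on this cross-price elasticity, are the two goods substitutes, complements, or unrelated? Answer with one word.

ε = -2.33 < 0, so a higher price of good Y lowers demand for good X: complements.

complements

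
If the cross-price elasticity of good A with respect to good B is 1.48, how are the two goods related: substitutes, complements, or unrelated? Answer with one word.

substitutes

ε = 1.48 > 0, so a higher price of good B raises demand for good A: substitutes.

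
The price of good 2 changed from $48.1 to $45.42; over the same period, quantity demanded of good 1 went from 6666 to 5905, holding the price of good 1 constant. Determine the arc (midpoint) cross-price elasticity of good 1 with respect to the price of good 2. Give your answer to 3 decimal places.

ΔQ_1 = 5905 − 6666 = -761; ΔP_2 = 45.42 − 48.1 = -2.68.
Midpoints: Q̄_1 = 6285.5, P̄_2 = 46.76.
ε = (ΔQ_1/Q̄_1)/(ΔP_2/P̄_2) = (-761/6285.5)/(-2.68/46.76) ≈ 2.112.
ε > 0: good 1 and good 2 are substitutes.

2.112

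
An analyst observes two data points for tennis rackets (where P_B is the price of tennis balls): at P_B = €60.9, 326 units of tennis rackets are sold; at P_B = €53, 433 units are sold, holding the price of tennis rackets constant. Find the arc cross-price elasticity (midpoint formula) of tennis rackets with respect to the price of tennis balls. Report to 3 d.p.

-2.033

ΔQ_A = 433 − 326 = 107; ΔP_B = 53 − 60.9 = -7.9.
Midpoints: Q̄_A = 379.5, P̄_B = 56.95.
ε = (ΔQ_A/Q̄_A)/(ΔP_B/P̄_B) = (107/379.5)/(-7.9/56.95) ≈ -2.033.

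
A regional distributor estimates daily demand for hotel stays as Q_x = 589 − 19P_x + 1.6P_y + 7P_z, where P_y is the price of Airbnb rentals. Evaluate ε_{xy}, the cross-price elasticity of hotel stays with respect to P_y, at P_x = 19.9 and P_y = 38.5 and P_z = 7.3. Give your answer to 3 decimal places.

At P_x = 19.9 and P_y = 38.5 and P_z = 7.3: Q_x = 323.6.
∂Q_x/∂P_y = 1.6.
ε = (∂Q_x/∂P_y)(P_y/Q_x) = 1.6 × (38.5/323.6) ≈ 0.190.
Since ε > 0, hotel stays and Airbnb rentals are substitutes.

0.190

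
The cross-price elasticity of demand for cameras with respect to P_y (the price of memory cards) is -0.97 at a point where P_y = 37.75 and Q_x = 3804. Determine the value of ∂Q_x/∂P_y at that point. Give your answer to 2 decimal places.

ε = (∂Q_x/∂P_y)·(P_y/Q_x) ⇒ ∂Q_x/∂P_y = ε·Q_x/P_y = -0.97 × 3804/37.75 ≈ -97.75.

-97.75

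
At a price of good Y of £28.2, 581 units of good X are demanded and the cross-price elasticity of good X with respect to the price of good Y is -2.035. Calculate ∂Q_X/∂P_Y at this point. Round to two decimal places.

-41.93

ε = (∂Q_X/∂P_Y)·(P_Y/Q_X) ⇒ ∂Q_X/∂P_Y = ε·Q_X/P_Y = -2.035 × 581/28.2 ≈ -41.93.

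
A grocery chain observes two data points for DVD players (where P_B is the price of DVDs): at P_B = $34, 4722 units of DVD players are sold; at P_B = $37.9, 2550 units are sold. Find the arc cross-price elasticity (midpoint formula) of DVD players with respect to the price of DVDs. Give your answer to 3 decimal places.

-5.506

ΔQ_A = 2550 − 4722 = -2172; ΔP_B = 37.9 − 34 = 3.9.
Midpoints: Q̄_A = 3636.0, P̄_B = 35.95.
ε = (ΔQ_A/Q̄_A)/(ΔP_B/P̄_B) = (-2172/3636.0)/(3.9/35.95) ≈ -5.506.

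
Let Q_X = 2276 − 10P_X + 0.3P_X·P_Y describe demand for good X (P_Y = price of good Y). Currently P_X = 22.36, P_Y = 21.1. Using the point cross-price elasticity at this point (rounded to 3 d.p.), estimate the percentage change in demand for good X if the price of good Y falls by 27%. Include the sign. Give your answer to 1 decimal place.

At P_X = 22.36, P_Y = 21.1: Q_X = 2193.939.
∂Q_X/∂P_Y = 0.3P_X = 6.7080.
ε = (∂Q_X/∂P_Y)(P_Y/Q_X) = 6.7080 × 21.1/2193.939 ≈ 0.065.
%ΔQ_X ≈ ε × %ΔP_Y = 0.065 × (-27%) = -1.8%.

-1.8%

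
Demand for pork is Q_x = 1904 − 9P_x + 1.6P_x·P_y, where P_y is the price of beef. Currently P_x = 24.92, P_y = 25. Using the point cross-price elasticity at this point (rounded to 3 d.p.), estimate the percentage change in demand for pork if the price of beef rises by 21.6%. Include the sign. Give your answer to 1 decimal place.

At P_x = 24.92, P_y = 25: Q_x = 2676.52.
∂Q_x/∂P_y = 1.6P_x = 39.8720.
ε = (∂Q_x/∂P_y)(P_y/Q_x) = 39.8720 × 25/2676.52 ≈ 0.372.
%ΔQ_x ≈ ε × %ΔP_y = 0.372 × (21.6%) = 8.0%.

8.0%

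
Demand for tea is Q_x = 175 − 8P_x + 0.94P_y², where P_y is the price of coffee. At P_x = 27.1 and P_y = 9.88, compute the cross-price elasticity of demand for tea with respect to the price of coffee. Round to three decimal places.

3.673

At P_x = 27.1 and P_y = 9.88: Q_x = 49.958.
∂Q_x/∂P_y = 1.88P_y = 1.88(9.88) = 18.5744.
ε = (∂Q_x/∂P_y)(P_y/Q_x) = 18.5744 × (9.88/49.958) ≈ 3.673.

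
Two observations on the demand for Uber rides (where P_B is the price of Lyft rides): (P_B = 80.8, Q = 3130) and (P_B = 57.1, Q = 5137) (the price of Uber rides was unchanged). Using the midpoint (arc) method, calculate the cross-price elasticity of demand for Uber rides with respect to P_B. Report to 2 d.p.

-1.41

ΔQ_A = 5137 − 3130 = 2007; ΔP_B = 57.1 − 80.8 = -23.7.
Midpoints: Q̄_A = 4133.5, P̄_B = 68.95.
ε = (ΔQ_A/Q̄_A)/(ΔP_B/P̄_B) = (2007/4133.5)/(-23.7/68.95) ≈ -1.41.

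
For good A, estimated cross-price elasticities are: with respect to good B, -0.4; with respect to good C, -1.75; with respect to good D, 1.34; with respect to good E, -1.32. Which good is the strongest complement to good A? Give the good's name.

Complements have ε < 0. The most negative value is -1.75 (good C).

good C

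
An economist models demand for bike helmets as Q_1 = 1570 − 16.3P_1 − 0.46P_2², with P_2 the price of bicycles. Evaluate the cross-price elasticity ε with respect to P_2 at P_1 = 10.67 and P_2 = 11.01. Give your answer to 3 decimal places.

At P_1 = 10.67 and P_2 = 11.01: Q_1 = 1340.318.
∂Q_1/∂P_2 = -0.92P_2 = -0.92(11.01) = -10.1292.
ε = (∂Q_1/∂P_2)(P_2/Q_1) = -10.1292 × (11.01/1340.318) ≈ -0.083.

-0.083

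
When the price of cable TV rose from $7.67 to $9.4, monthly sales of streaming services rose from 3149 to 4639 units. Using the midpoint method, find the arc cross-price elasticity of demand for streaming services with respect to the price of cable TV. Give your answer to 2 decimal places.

1.89

ΔQ_A = 4639 − 3149 = 1490; ΔP_B = 9.4 − 7.67 = 1.73.
Midpoints: Q̄_A = 3894.0, P̄_B = 8.54.
ε = (ΔQ_A/Q̄_A)/(ΔP_B/P̄_B) = (1490/3894.0)/(1.73/8.54) ≈ 1.89.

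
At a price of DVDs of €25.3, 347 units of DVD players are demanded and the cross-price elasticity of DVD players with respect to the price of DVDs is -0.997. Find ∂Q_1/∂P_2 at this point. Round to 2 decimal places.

ε = (∂Q_1/∂P_2)·(P_2/Q_1) ⇒ ∂Q_1/∂P_2 = ε·Q_1/P_2 = -0.997 × 347/25.3 ≈ -13.67.

-13.67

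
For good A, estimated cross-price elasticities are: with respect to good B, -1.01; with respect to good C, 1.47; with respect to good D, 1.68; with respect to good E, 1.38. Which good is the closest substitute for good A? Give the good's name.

good D

Substitutes have ε > 0. Among the positive values, 1.68 (good D) is largest.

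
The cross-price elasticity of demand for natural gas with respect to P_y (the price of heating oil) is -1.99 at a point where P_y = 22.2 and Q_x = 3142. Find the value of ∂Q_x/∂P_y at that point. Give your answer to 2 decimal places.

ε = (∂Q_x/∂P_y)·(P_y/Q_x) ⇒ ∂Q_x/∂P_y = ε·Q_x/P_y = -1.99 × 3142/22.2 ≈ -281.65.

-281.65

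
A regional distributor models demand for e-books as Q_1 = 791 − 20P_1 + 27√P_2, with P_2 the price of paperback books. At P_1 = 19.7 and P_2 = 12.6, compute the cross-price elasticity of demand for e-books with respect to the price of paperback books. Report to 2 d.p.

0.10

At P_1 = 19.7 and P_2 = 12.6: Q_1 = 492.840.
∂Q_1/∂P_2 = 27/(2√P_2) = 27/(2√12.6) = 3.8032.
ε = (∂Q_1/∂P_2)(P_2/Q_1) = 3.8032 × (12.6/492.840) ≈ 0.10.
ε > 0: substitutes.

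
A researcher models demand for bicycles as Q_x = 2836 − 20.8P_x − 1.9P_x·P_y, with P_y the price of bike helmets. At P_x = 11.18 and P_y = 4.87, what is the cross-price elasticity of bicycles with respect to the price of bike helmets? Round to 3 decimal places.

-0.041

At P_x = 11.18 and P_y = 4.87: Q_x = 2500.007.
∂Q_x/∂P_y = -1.9P_x = -1.9(11.18) = -21.2420.
ε = (∂Q_x/∂P_y)(P_y/Q_x) = -21.2420 × (4.87/2500.007) ≈ -0.041.
ε < 0: complements.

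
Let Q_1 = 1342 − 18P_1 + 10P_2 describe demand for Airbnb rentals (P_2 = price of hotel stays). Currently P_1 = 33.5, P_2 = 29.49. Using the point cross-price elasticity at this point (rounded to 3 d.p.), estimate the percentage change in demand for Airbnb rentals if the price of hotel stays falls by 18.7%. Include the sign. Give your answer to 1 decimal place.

-5.3%

At P_1 = 33.5, P_2 = 29.49: Q_1 = 1033.9.
∂Q_1/∂P_2 = 10.
ε = (∂Q_1/∂P_2)(P_2/Q_1) = 10.0000 × 29.49/1033.9 ≈ 0.285.
%ΔQ_1 ≈ ε × %ΔP_2 = 0.285 × (-18.7%) = -5.3%.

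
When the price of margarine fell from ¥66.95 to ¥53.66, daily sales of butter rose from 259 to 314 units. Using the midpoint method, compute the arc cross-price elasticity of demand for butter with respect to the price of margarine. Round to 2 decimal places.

-0.87

ΔQ_A = 314 − 259 = 55; ΔP_B = 53.66 − 66.95 = -13.29.
Midpoints: Q̄_A = 286.5, P̄_B = 60.30.
ε = (ΔQ_A/Q̄_A)/(ΔP_B/P̄_B) = (55/286.5)/(-13.29/60.30) ≈ -0.87.
ε < 0: butter and margarine are complements.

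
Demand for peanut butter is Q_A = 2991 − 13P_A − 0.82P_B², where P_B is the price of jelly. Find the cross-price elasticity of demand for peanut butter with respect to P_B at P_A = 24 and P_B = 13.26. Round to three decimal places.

-0.114

At P_A = 24 and P_B = 13.26: Q_A = 2534.821.
∂Q_A/∂P_B = -1.64P_B = -1.64(13.26) = -21.7464.
ε = (∂Q_A/∂P_B)(P_B/Q_A) = -21.7464 × (13.26/2534.821) ≈ -0.114.
ε < 0: complements.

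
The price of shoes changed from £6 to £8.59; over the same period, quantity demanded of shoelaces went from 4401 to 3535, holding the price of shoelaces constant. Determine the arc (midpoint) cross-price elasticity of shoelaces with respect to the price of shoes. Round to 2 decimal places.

ΔQ_A = 3535 − 4401 = -866; ΔP_B = 8.59 − 6 = 2.59.
Midpoints: Q̄_A = 3968.0, P̄_B = 7.29.
ε = (ΔQ_A/Q̄_A)/(ΔP_B/P̄_B) = (-866/3968.0)/(2.59/7.29) ≈ -0.61.
ε < 0: shoelaces and shoes are complements.

-0.61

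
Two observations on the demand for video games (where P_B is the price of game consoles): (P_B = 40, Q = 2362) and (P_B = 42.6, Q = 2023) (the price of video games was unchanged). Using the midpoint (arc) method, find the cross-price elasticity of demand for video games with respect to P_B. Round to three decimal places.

ΔQ_A = 2023 − 2362 = -339; ΔP_B = 42.6 − 40 = 2.6.
Midpoints: Q̄_A = 2192.5, P̄_B = 41.30.
ε = (ΔQ_A/Q̄_A)/(ΔP_B/P̄_B) = (-339/2192.5)/(2.6/41.30) ≈ -2.456.

-2.456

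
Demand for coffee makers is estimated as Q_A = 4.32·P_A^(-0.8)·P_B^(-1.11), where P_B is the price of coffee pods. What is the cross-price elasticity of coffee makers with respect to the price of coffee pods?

In a log-linear (constant-elasticity) demand function, the coefficient on the exponent of P_B is the cross-price elasticity.
ε = -1.11. Negative, so coffee makers and coffee pods are complements.

-1.11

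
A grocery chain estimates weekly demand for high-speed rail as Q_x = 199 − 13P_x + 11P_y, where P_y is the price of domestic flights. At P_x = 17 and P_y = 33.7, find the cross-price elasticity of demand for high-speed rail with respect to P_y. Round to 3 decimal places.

1.063

At P_x = 17 and P_y = 33.7: Q_x = 348.7.
∂Q_x/∂P_y = 11.
ε = (∂Q_x/∂P_y)(P_y/Q_x) = 11 × (33.7/348.7) ≈ 1.063.
Since ε > 0, high-speed rail and domestic flights are substitutes.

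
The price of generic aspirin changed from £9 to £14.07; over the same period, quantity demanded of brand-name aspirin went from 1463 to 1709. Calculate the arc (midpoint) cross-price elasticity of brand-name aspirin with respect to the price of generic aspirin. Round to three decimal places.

ΔQ_A = 1709 − 1463 = 246; ΔP_B = 14.07 − 9 = 5.07.
Midpoints: Q̄_A = 1586.0, P̄_B = 11.54.
ε = (ΔQ_A/Q̄_A)/(ΔP_B/P̄_B) = (246/1586.0)/(5.07/11.54) ≈ 0.353.
ε > 0: brand-name aspirin and generic aspirin are substitutes.

0.353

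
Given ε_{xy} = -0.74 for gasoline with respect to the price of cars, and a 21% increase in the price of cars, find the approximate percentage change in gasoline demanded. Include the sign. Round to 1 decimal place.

-15.5%

%ΔQ ≈ ε × %ΔP of cars = -0.74 × (21%) = -15.5%.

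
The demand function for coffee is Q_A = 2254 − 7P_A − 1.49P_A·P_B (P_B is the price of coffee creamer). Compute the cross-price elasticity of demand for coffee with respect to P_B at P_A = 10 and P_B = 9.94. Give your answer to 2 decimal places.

-0.07

At P_A = 10 and P_B = 9.94: Q_A = 2035.894.
∂Q_A/∂P_B = -1.49P_A = -1.49(10) = -14.9000.
ε = (∂Q_A/∂P_B)(P_B/Q_A) = -14.9000 × (9.94/2035.894) ≈ -0.07.
ε < 0: complements.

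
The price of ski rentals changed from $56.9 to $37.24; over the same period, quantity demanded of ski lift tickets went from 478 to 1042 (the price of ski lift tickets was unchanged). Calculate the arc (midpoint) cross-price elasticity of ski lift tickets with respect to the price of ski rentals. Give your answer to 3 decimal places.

-1.777

ΔQ_A = 1042 − 478 = 564; ΔP_B = 37.24 − 56.9 = -19.66.
Midpoints: Q̄_A = 760.0, P̄_B = 47.07.
ε = (ΔQ_A/Q̄_A)/(ΔP_B/P̄_B) = (564/760.0)/(-19.66/47.07) ≈ -1.777.
ε < 0: ski lift tickets and ski rentals are complements.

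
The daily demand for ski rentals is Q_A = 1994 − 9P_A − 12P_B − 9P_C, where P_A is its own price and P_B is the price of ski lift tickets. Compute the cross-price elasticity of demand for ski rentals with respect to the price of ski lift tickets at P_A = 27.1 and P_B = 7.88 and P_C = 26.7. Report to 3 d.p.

At P_A = 27.1 and P_B = 7.88 and P_C = 26.7: Q_A = 1415.24.
∂Q_A/∂P_B = -12.
ε = (∂Q_A/∂P_B)(P_B/Q_A) = -12 × (7.88/1415.24) ≈ -0.067.
Since ε < 0, ski rentals and ski lift tickets are complements.

-0.067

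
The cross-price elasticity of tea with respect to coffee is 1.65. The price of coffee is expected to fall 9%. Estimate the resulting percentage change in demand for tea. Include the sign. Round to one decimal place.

-14.9%

%ΔQ ≈ ε × %ΔP of coffee = 1.65 × (-9%) = -14.9%.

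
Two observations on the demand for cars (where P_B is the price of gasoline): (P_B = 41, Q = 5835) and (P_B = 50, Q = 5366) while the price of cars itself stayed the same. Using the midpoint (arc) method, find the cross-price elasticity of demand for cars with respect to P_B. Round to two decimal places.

-0.42

ΔQ_A = 5366 − 5835 = -469; ΔP_B = 50 − 41 = 9.
Midpoints: Q̄_A = 5600.5, P̄_B = 45.50.
ε = (ΔQ_A/Q̄_A)/(ΔP_B/P̄_B) = (-469/5600.5)/(9/45.50) ≈ -0.42.
ε < 0: cars and gasoline are complements.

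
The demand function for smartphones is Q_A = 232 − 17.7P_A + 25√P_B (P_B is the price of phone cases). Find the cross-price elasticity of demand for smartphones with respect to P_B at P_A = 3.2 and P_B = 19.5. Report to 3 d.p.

0.193

At P_A = 3.2 and P_B = 19.5: Q_A = 285.757.
∂Q_A/∂P_B = 25/(2√P_B) = 25/(2√19.5) = 2.8307.
ε = (∂Q_A/∂P_B)(P_B/Q_A) = 2.8307 × (19.5/285.757) ≈ 0.193.
ε > 0: substitutes.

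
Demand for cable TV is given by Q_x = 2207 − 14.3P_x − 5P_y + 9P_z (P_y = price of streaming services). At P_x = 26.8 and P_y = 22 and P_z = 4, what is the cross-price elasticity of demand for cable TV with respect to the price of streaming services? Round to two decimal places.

At P_x = 26.8 and P_y = 22 and P_z = 4: Q_x = 1749.76.
∂Q_x/∂P_y = -5.
ε = (∂Q_x/∂P_y)(P_y/Q_x) = -5 × (22/1749.76) ≈ -0.06.
Since ε < 0, cable TV and streaming services are complements.

-0.06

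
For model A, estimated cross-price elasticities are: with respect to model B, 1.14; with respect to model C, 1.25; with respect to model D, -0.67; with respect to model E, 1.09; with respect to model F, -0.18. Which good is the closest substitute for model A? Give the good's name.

model C

Substitutes have ε > 0. Among the positive values, 1.25 (model C) is largest.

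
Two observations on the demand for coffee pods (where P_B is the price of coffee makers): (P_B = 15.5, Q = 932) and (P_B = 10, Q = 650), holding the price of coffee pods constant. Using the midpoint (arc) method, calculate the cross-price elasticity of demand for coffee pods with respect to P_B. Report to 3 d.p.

ΔQ_A = 650 − 932 = -282; ΔP_B = 10 − 15.5 = -5.5.
Midpoints: Q̄_A = 791.0, P̄_B = 12.75.
ε = (ΔQ_A/Q̄_A)/(ΔP_B/P̄_B) = (-282/791.0)/(-5.5/12.75) ≈ 0.826.
ε > 0: coffee pods and coffee makers are substitutes.

0.826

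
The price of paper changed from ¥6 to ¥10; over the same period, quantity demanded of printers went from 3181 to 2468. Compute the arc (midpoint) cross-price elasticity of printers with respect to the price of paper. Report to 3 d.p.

-0.505

ΔQ_A = 2468 − 3181 = -713; ΔP_B = 10 − 6 = 4.
Midpoints: Q̄_A = 2824.5, P̄_B = 8.00.
ε = (ΔQ_A/Q̄_A)/(ΔP_B/P̄_B) = (-713/2824.5)/(4/8.00) ≈ -0.505.
ε < 0: printers and paper are complements.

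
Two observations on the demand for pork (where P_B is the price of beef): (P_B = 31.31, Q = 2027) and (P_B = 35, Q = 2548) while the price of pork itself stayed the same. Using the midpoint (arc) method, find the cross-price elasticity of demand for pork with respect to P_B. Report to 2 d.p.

2.05

ΔQ_A = 2548 − 2027 = 521; ΔP_B = 35 − 31.31 = 3.69.
Midpoints: Q̄_A = 2287.5, P̄_B = 33.16.
ε = (ΔQ_A/Q̄_A)/(ΔP_B/P̄_B) = (521/2287.5)/(3.69/33.16) ≈ 2.05.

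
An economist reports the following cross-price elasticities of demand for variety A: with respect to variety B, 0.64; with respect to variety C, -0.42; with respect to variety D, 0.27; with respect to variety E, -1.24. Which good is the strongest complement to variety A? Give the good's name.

Complements have ε < 0. The most negative value is -1.24 (variety E).

variety E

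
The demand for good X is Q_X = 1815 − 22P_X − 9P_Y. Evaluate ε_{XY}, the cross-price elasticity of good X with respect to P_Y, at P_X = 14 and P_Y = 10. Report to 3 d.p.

-0.064

At P_X = 14 and P_Y = 10: Q_X = 1417.
∂Q_X/∂P_Y = -9.
ε = (∂Q_X/∂P_Y)(P_Y/Q_X) = -9 × (10/1417) ≈ -0.064.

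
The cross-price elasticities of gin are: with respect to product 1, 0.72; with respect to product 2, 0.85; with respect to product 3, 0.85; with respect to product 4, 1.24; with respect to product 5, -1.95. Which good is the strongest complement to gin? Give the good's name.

Complements have ε < 0. The most negative value is -1.95 (product 5).

product 5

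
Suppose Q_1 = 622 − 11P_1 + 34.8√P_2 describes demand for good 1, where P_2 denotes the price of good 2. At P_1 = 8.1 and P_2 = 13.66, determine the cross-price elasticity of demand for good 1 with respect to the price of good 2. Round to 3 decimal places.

At P_1 = 8.1 and P_2 = 13.66: Q_1 = 661.519.
∂Q_1/∂P_2 = 34.8/(2√P_2) = 34.8/(2√13.66) = 4.7079.
ε = (∂Q_1/∂P_2)(P_2/Q_1) = 4.7079 × (13.66/661.519) ≈ 0.097.

0.097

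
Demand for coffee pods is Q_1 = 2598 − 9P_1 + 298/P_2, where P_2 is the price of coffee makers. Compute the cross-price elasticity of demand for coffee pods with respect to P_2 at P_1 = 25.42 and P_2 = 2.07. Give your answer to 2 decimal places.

-0.06

At P_1 = 25.42 and P_2 = 2.07: Q_1 = 2513.181.
∂Q_1/∂P_2 = −298/P_2² = -69.5465.
ε = (∂Q_1/∂P_2)(P_2/Q_1) = -69.5465 × (2.07/2513.181) ≈ -0.06.
ε < 0: complements.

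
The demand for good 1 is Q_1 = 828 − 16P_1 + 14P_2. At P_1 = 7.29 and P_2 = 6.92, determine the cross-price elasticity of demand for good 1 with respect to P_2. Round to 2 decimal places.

At P_1 = 7.29 and P_2 = 6.92: Q_1 = 808.24.
∂Q_1/∂P_2 = 14.
ε = (∂Q_1/∂P_2)(P_2/Q_1) = 14 × (6.92/808.24) ≈ 0.12.
Since ε > 0, good 1 and good 2 are substitutes.

0.12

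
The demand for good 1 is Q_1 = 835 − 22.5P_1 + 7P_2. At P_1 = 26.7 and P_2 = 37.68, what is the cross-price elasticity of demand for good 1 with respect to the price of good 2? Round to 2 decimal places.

At P_1 = 26.7 and P_2 = 37.68: Q_1 = 498.01.
∂Q_1/∂P_2 = 7.
ε = (∂Q_1/∂P_2)(P_2/Q_1) = 7 × (37.68/498.01) ≈ 0.53.

0.53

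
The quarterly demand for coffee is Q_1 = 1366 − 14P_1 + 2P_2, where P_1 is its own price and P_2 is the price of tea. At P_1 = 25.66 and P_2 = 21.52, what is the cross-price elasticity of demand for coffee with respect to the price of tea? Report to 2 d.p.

0.04

At P_1 = 25.66 and P_2 = 21.52: Q_1 = 1049.8.
∂Q_1/∂P_2 = 2.
ε = (∂Q_1/∂P_2)(P_2/Q_1) = 2 × (21.52/1049.8) ≈ 0.04.
Since ε > 0, coffee and tea are substitutes.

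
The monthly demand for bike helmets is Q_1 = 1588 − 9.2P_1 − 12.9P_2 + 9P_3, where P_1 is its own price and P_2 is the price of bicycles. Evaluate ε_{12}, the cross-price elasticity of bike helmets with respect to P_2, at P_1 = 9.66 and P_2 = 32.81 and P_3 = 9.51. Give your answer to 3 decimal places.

At P_1 = 9.66 and P_2 = 32.81 and P_3 = 9.51: Q_1 = 1161.469.
∂Q_1/∂P_2 = -12.9.
ε = (∂Q_1/∂P_2)(P_2/Q_1) = -12.9 × (32.81/1161.469) ≈ -0.364.

-0.364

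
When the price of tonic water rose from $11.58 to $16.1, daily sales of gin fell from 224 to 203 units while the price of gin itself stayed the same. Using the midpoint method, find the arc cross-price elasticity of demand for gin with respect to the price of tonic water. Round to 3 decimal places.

ΔQ_A = 203 − 224 = -21; ΔP_B = 16.1 − 11.58 = 4.52.
Midpoints: Q̄_A = 213.5, P̄_B = 13.84.
ε = (ΔQ_A/Q̄_A)/(ΔP_B/P̄_B) = (-21/213.5)/(4.52/13.84) ≈ -0.301.

-0.301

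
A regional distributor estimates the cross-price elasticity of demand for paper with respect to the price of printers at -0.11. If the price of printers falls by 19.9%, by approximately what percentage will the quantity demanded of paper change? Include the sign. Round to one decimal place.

%ΔQ ≈ ε × %ΔP of printers = -0.11 × (-19.9%) = 2.2%.
Demand for paper rises by about 2.2%.

2.2%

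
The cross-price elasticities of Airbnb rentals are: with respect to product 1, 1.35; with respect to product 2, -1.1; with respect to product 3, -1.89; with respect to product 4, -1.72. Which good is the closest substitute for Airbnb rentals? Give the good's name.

product 1

Substitutes have ε > 0. Among the positive values, 1.35 (product 1) is largest.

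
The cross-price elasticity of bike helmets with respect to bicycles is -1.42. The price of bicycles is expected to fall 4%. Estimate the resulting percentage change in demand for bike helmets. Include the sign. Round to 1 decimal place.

5.7%

%ΔQ ≈ ε × %ΔP of bicycles = -1.42 × (-4%) = 5.7%.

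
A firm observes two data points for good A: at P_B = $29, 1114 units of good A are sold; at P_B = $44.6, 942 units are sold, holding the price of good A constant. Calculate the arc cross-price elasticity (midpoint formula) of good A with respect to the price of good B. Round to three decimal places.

ΔQ_A = 942 − 1114 = -172; ΔP_B = 44.6 − 29 = 15.6.
Midpoints: Q̄_A = 1028.0, P̄_B = 36.80.
ε = (ΔQ_A/Q̄_A)/(ΔP_B/P̄_B) = (-172/1028.0)/(15.6/36.80) ≈ -0.395.
ε < 0: good A and good B are complements.

-0.395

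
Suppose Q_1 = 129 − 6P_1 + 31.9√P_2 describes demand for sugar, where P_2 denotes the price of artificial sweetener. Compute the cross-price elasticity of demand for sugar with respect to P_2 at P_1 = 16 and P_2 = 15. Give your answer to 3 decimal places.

0.395

At P_1 = 16 and P_2 = 15: Q_1 = 156.548.
∂Q_1/∂P_2 = 31.9/(2√P_2) = 31.9/(2√15) = 4.1183.
ε = (∂Q_1/∂P_2)(P_2/Q_1) = 4.1183 × (15/156.548) ≈ 0.395.
ε > 0: substitutes.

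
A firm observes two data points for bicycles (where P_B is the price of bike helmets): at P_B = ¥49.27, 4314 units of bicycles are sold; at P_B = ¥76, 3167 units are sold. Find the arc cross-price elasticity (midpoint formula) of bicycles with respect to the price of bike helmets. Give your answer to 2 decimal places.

-0.72

ΔQ_A = 3167 − 4314 = -1147; ΔP_B = 76 − 49.27 = 26.73.
Midpoints: Q̄_A = 3740.5, P̄_B = 62.64.
ε = (ΔQ_A/Q̄_A)/(ΔP_B/P̄_B) = (-1147/3740.5)/(26.73/62.64) ≈ -0.72.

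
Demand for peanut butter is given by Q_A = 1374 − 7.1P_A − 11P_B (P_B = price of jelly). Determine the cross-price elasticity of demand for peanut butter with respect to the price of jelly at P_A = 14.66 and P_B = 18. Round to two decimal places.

-0.18

At P_A = 14.66 and P_B = 18: Q_A = 1071.914.
∂Q_A/∂P_B = -11.
ε = (∂Q_A/∂P_B)(P_B/Q_A) = -11 × (18/1071.914) ≈ -0.18.
Since ε < 0, peanut butter and jelly are complements.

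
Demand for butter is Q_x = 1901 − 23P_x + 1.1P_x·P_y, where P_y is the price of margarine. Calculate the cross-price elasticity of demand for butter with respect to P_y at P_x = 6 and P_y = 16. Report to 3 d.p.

0.057

At P_x = 6 and P_y = 16: Q_x = 1868.6.
∂Q_x/∂P_y = 1.1P_x = 1.1(6) = 6.6000.
ε = (∂Q_x/∂P_y)(P_y/Q_x) = 6.6000 × (16/1868.6) ≈ 0.057.
ε > 0: substitutes.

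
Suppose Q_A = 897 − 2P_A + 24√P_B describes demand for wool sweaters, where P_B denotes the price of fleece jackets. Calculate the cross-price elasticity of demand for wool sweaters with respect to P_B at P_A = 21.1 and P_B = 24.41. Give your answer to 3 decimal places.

0.061

At P_A = 21.1 and P_B = 24.41: Q_A = 973.376.
∂Q_A/∂P_B = 24/(2√P_B) = 24/(2√24.41) = 2.4288.
ε = (∂Q_A/∂P_B)(P_B/Q_A) = 2.4288 × (24.41/973.376) ≈ 0.061.
ε > 0: substitutes.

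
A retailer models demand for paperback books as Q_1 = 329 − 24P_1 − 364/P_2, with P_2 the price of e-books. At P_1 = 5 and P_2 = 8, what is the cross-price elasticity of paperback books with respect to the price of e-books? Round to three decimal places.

0.278

At P_1 = 5 and P_2 = 8: Q_1 = 163.5.
∂Q_1/∂P_2 = 364/P_2² = 5.6875.
ε = (∂Q_1/∂P_2)(P_2/Q_1) = 5.6875 × (8/163.5) ≈ 0.278.
ε > 0: substitutes.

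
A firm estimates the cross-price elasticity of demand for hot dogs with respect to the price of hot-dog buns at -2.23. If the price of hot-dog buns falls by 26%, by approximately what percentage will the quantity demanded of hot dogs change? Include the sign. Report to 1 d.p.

%ΔQ ≈ ε × %ΔP of hot-dog buns = -2.23 × (-26%) = 58.0%.
Demand for hot dogs rises by about 58.0%.

58.0%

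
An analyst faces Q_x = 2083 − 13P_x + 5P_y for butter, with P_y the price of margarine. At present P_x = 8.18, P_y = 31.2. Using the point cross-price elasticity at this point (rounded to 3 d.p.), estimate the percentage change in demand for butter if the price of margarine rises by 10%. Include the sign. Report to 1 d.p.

At P_x = 8.18, P_y = 31.2: Q_x = 2132.66.
∂Q_x/∂P_y = 5.
ε = (∂Q_x/∂P_y)(P_y/Q_x) = 5.0000 × 31.2/2132.66 ≈ 0.073.
%ΔQ_x ≈ ε × %ΔP_y = 0.073 × (10%) = 0.7%.

0.7%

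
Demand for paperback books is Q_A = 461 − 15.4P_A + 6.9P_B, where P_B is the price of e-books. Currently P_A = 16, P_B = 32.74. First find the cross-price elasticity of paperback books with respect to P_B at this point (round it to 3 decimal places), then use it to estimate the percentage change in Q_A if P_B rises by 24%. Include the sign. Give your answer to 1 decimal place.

At P_A = 16, P_B = 32.74: Q_A = 440.506.
∂Q_A/∂P_B = 6.9.
ε = (∂Q_A/∂P_B)(P_B/Q_A) = 6.9000 × 32.74/440.506 ≈ 0.513.
%ΔQ_A ≈ ε × %ΔP_B = 0.513 × (24%) = 12.3%.

12.3%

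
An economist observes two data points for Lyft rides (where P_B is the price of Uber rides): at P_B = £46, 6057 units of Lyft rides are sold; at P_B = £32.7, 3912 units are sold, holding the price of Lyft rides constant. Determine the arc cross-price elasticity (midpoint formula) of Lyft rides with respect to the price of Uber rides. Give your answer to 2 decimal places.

1.27

ΔQ_A = 3912 − 6057 = -2145; ΔP_B = 32.7 − 46 = -13.3.
Midpoints: Q̄_A = 4984.5, P̄_B = 39.35.
ε = (ΔQ_A/Q̄_A)/(ΔP_B/P̄_B) = (-2145/4984.5)/(-13.3/39.35) ≈ 1.27.
ε > 0: Lyft rides and Uber rides are substitutes.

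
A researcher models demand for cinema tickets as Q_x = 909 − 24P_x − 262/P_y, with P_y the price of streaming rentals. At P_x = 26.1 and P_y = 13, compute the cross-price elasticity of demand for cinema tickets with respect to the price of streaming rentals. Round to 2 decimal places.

At P_x = 26.1 and P_y = 13: Q_x = 262.446.
∂Q_x/∂P_y = 262/P_y² = 1.5503.
ε = (∂Q_x/∂P_y)(P_y/Q_x) = 1.5503 × (13/262.446) ≈ 0.08.

0.08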